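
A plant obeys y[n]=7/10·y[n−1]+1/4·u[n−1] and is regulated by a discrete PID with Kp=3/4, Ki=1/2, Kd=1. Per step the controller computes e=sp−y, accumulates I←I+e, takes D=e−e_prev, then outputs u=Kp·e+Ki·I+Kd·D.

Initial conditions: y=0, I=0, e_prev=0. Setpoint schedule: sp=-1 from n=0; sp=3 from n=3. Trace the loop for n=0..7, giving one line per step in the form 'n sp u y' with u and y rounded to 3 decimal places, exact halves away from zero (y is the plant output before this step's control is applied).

(exact arithmetic carried between steps; '≈' marks a value shown rounded to 6 d.p. or computed from one; I and e_prev carry over from the previous line; the table rounds u and y to 3 d.p., halves away from zero)
n=0: y=0, sp=-1, e=sp−y=-1; I=-1, D=e−e_prev=-1; u=3/4·(-1)+1/2·(-1)+1·(-1)=-2.25; next y=7/10·0+1/4·(-2.25)=-0.5625
n=1: y=-0.5625, sp=-1, e=sp−y=-0.4375; I=-1.4375, D=e−e_prev=0.5625; u=3/4·(-0.4375)+1/2·(-1.4375)+1·0.5625=-0.484375; next y=7/10·(-0.5625)+1/4·(-0.484375)≈-0.514844
n=2: y≈-0.514844, sp=-1, e=sp−y≈-0.485156; I≈-1.922656, D=e−e_prev≈-0.047656; u=3/4·(-0.485156)+1/2·(-1.922656)+1·(-0.047656)≈-1.372852; next y=7/10·(-0.514844)+1/4·(-1.372852)≈-0.703604
n=3: y≈-0.703604, sp=3, e=sp−y≈3.703604; I≈1.780947, D=e−e_prev≈4.188760; u=3/4·3.703604+1/2·1.780947+1·4.188760≈7.856936; next y=7/10·(-0.703604)+1/4·7.856936≈1.471712
n=4: y≈1.471712, sp=3, e=sp−y≈1.528288; I≈3.309236, D=e−e_prev≈-2.175315; u=3/4·1.528288+1/2·3.309236+1·(-2.175315)≈0.625519; next y=7/10·1.471712+1/4·0.625519≈1.186578
n=5: y≈1.186578, sp=3, e=sp−y≈1.813422; I≈5.122658, D=e−e_prev≈0.285134; u=3/4·1.813422+1/2·5.122658+1·0.285134≈4.206529; next y=7/10·1.186578+1/4·4.206529≈1.882237
n=6: y≈1.882237, sp=3, e=sp−y≈1.117763; I≈6.240421, D=e−e_prev≈-0.695659; u=3/4·1.117763+1/2·6.240421+1·(-0.695659)≈3.262874; next y=7/10·1.882237+1/4·3.262874≈2.133284
n=7: y≈2.133284, sp=3, e=sp−y≈0.866716; I≈7.107137, D=e−e_prev≈-0.251047; u=3/4·0.866716+1/2·7.107137+1·(-0.251047)≈3.952558; next y=7/10·2.133284+1/4·3.952558≈2.481438

0 -1 -2.250 0.000
1 -1 -0.484 -0.563
2 -1 -1.373 -0.515
3 3 7.857 -0.704
4 3 0.626 1.472
5 3 4.207 1.187
6 3 3.263 1.882
7 3 3.953 2.133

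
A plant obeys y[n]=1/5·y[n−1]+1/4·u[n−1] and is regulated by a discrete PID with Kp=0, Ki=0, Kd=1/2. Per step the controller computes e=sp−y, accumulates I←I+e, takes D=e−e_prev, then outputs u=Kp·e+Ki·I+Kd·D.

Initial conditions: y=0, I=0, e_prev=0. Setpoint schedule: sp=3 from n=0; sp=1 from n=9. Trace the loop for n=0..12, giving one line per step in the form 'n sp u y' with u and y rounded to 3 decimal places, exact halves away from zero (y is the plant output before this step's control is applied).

(exact arithmetic carried between steps; '≈' marks a value shown rounded to 6 d.p. or computed from one; I and e_prev carry over from the previous line; the table rounds u and y to 3 d.p., halves away from zero)
n=0: y=0, sp=3, e=sp−y=3; I=3, D=e−e_prev=3; u=0·3+0·3+1/2·3=1.5; next y=1/5·0+1/4·1.5=0.375
n=1: y=0.375, sp=3, e=sp−y=2.625; I=5.625, D=e−e_prev=-0.375; u=0·2.625+0·5.625+1/2·(-0.375)=-0.1875; next y=1/5·0.375+1/4·(-0.1875)=0.028125
n=2: y=0.028125, sp=3, e=sp−y=2.971875; I=8.596875, D=e−e_prev=0.346875; u=0·2.971875+0·8.596875+1/2·0.346875≈0.173438; next y=1/5·0.028125+1/4·0.173438≈0.048984
n=3: y≈0.048984, sp=3, e=sp−y≈2.951016; I≈11.547891, D=e−e_prev≈-0.020859; u=0·2.951016+0·11.547891+1/2·(-0.020859)≈-0.010430; next y=1/5·0.048984+1/4·(-0.010430)≈0.007189
n=4: y≈0.007189, sp=3, e=sp−y≈2.992811; I≈14.540701, D=e−e_prev≈0.041795; u=0·2.992811+0·14.540701+1/2·0.041795≈0.020897; next y=1/5·0.007189+1/4·0.020897≈0.006662
n=5: y≈0.006662, sp=3, e=sp−y≈2.993338; I≈17.534039, D=e−e_prev≈0.000527; u=0·2.993338+0·17.534039+1/2·0.000527≈0.000264; next y=1/5·0.006662+1/4·0.000264≈0.001398
n=6: y≈0.001398, sp=3, e=sp−y≈2.998602; I≈20.532641, D=e−e_prev≈0.005264; u=0·2.998602+0·20.532641+1/2·0.005264≈0.002632; next y=1/5·0.001398+1/4·0.002632≈0.000938
n=7: y≈0.000938, sp=3, e=sp−y≈2.999062; I≈23.531703, D=e−e_prev≈0.000461; u=0·2.999062+0·23.531703+1/2·0.000461≈0.000230; next y=1/5·0.000938+1/4·0.000230≈0.000245
n=8: y≈0.000245, sp=3, e=sp−y≈2.999755; I≈26.531458, D=e−e_prev≈0.000693; u=0·2.999755+0·26.531458+1/2·0.000693≈0.000346; next y=1/5·0.000245+1/4·0.000346≈0.000136
n=9: y≈0.000136, sp=1, e=sp−y≈0.999864; I≈27.531322, D=e−e_prev≈-1.999890; u=0·0.999864+0·27.531322+1/2·(-1.999890)≈-0.999945; next y=1/5·0.000136+1/4·(-0.999945)≈-0.249959
n=10: y≈-0.249959, sp=1, e=sp−y≈1.249959; I≈28.781281, D=e−e_prev≈0.250095; u=0·1.249959+0·28.781281+1/2·0.250095≈0.125047; next y=1/5·(-0.249959)+1/4·0.125047≈-0.018730
n=11: y≈-0.018730, sp=1, e=sp−y≈1.018730; I≈29.800011, D=e−e_prev≈-0.231229; u=0·1.018730+0·29.800011+1/2·(-0.231229)≈-0.115615; next y=1/5·(-0.018730)+1/4·(-0.115615)≈-0.032650
n=12: y≈-0.032650, sp=1, e=sp−y≈1.032650; I≈30.832661, D=e−e_prev≈0.013920; u=0·1.032650+0·30.832661+1/2·0.013920≈0.006960; next y=1/5·(-0.032650)+1/4·0.006960≈-0.004790

0 3 1.500 0.000
1 3 -0.188 0.375
2 3 0.173 0.028
3 3 -0.010 0.049
4 3 0.021 0.007
5 3 0.000 0.007
6 3 0.003 0.001
7 3 0.000 0.001
8 3 0.000 0.000
9 1 -1.000 0.000
10 1 0.125 -0.250
11 1 -0.116 -0.019
12 1 0.007 -0.033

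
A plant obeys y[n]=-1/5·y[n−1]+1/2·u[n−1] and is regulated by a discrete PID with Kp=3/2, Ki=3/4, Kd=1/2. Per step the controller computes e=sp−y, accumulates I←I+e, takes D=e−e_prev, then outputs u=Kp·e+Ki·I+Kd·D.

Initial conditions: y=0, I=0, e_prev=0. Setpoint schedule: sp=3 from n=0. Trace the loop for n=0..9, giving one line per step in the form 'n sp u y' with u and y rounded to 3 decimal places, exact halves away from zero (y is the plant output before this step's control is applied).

0 3 8.250 0.000
1 3 -2.344 4.125
2 3 15.710 -1.997
3 3 -11.794 8.254
4 3 32.847 -7.548
5 3 -37.216 17.933
6 3 74.677 -22.195
7 3 -102.415 41.777
8 3 179.174 -59.563
9 3 -267.496 101.500

(exact arithmetic carried between steps; '≈' marks a value shown rounded to 6 d.p. or computed from one; I and e_prev carry over from the previous line; the table rounds u and y to 3 d.p., halves away from zero)
n=0: y=0, sp=3, e=sp−y=3; I=3, D=e−e_prev=3; u=3/2·3+3/4·3+1/2·3=8.25; next y=-1/5·0+1/2·8.25=4.125
n=1: y=4.125, sp=3, e=sp−y=-1.125; I=1.875, D=e−e_prev=-4.125; u=3/2·(-1.125)+3/4·1.875+1/2·(-4.125)=-2.34375; next y=-1/5·4.125+1/2·(-2.34375)=-1.996875
n=2: y=-1.996875, sp=3, e=sp−y=4.996875; I=6.871875, D=e−e_prev=6.121875; u=3/2·4.996875+3/4·6.871875+1/2·6.121875≈15.710156; next y=-1/5·(-1.996875)+1/2·15.710156≈8.254453
n=3: y≈8.254453, sp=3, e=sp−y≈-5.254453; I≈1.617422, D=e−e_prev≈-10.251328; u=3/2·(-5.254453)+3/4·1.617422+1/2·(-10.251328)≈-11.794277; next y=-1/5·8.254453+1/2·(-11.794277)≈-7.548029
n=4: y≈-7.548029, sp=3, e=sp−y≈10.548029; I≈12.165451, D=e−e_prev≈15.802482; u=3/2·10.548029+3/4·12.165451+1/2·15.802482≈32.847374; next y=-1/5·(-7.548029)+1/2·32.847374≈17.933293
n=5: y≈17.933293, sp=3, e=sp−y≈-14.933293; I≈-2.767841, D=e−e_prev≈-25.481322; u=3/2·(-14.933293)+3/4·(-2.767841)+1/2·(-25.481322)≈-37.216481; next y=-1/5·17.933293+1/2·(-37.216481)≈-22.194899
n=6: y≈-22.194899, sp=3, e=sp−y≈25.194899; I≈22.427058, D=e−e_prev≈40.128192; u=3/2·25.194899+3/4·22.427058+1/2·40.128192≈74.676738; next y=-1/5·(-22.194899)+1/2·74.676738≈41.777349
n=7: y≈41.777349, sp=3, e=sp−y≈-38.777349; I≈-16.350291, D=e−e_prev≈-63.972248; u=3/2·(-38.777349)+3/4·(-16.350291)+1/2·(-63.972248)≈-102.414865; next y=-1/5·41.777349+1/2·(-102.414865)≈-59.562902
n=8: y≈-59.562902, sp=3, e=sp−y≈62.562902; I≈46.212611, D=e−e_prev≈101.340251; u=3/2·62.562902+3/4·46.212611+1/2·101.340251≈179.173937; next y=-1/5·(-59.562902)+1/2·179.173937≈101.499549
n=9: y≈101.499549, sp=3, e=sp−y≈-98.499549; I≈-52.286938, D=e−e_prev≈-161.062451; u=3/2·(-98.499549)+3/4·(-52.286938)+1/2·(-161.062451)≈-267.495752; next y=-1/5·101.499549+1/2·(-267.495752)≈-154.047786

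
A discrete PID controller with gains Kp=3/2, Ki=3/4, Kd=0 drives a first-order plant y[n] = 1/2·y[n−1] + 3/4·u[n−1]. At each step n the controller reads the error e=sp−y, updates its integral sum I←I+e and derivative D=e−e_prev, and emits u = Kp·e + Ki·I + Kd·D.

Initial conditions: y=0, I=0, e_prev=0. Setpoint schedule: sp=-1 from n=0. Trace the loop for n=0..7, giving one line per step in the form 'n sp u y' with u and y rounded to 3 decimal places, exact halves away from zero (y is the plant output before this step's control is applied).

(exact arithmetic carried between steps; '≈' marks a value shown rounded to 6 d.p. or computed from one; I and e_prev carry over from the previous line; the table rounds u and y to 3 d.p., halves away from zero)
n=0: y=0, sp=-1, e=sp−y=-1; I=-1, D=e−e_prev=-1; u=3/2·(-1)+3/4·(-1)+0·(-1)=-2.25; next y=1/2·0+3/4·(-2.25)=-1.6875
n=1: y=-1.6875, sp=-1, e=sp−y=0.6875; I=-0.3125, D=e−e_prev=1.6875; u=3/2·0.6875+3/4·(-0.3125)+0·1.6875=0.796875; next y=1/2·(-1.6875)+3/4·0.796875≈-0.246094
n=2: y≈-0.246094, sp=-1, e=sp−y≈-0.753906; I≈-1.066406, D=e−e_prev≈-1.441406; u=3/2·(-0.753906)+3/4·(-1.066406)+0·(-1.441406)≈-1.930664; next y=1/2·(-0.246094)+3/4·(-1.930664)≈-1.571045
n=3: y≈-1.571045, sp=-1, e=sp−y≈0.571045; I≈-0.495361, D=e−e_prev≈1.324951; u=3/2·0.571045+3/4·(-0.495361)+0·1.324951≈0.485046; next y=1/2·(-1.571045)+3/4·0.485046≈-0.421738
n=4: y≈-0.421738, sp=-1, e=sp−y≈-0.578262; I≈-1.073624, D=e−e_prev≈-1.149307; u=3/2·(-0.578262)+3/4·(-1.073624)+0·(-1.149307)≈-1.672611; next y=1/2·(-0.421738)+3/4·(-1.672611)≈-1.465327
n=5: y≈-1.465327, sp=-1, e=sp−y≈0.465327; I≈-0.608296, D=e−e_prev≈1.043590; u=3/2·0.465327+3/4·(-0.608296)+0·1.043590≈0.241769; next y=1/2·(-1.465327)+3/4·0.241769≈-0.551337
n=6: y≈-0.551337, sp=-1, e=sp−y≈-0.448663; I≈-1.056959, D=e−e_prev≈-0.913990; u=3/2·(-0.448663)+3/4·(-1.056959)+0·(-0.913990)≈-1.465714; next y=1/2·(-0.551337)+3/4·(-1.465714)≈-1.374954
n=7: y≈-1.374954, sp=-1, e=sp−y≈0.374954; I≈-0.682005, D=e−e_prev≈0.823617; u=3/2·0.374954+3/4·(-0.682005)+0·0.823617≈0.050927; next y=1/2·(-1.374954)+3/4·0.050927≈-0.649282

0 -1 -2.250 0.000
1 -1 0.797 -1.688
2 -1 -1.931 -0.246
3 -1 0.485 -1.571
4 -1 -1.673 -0.422
5 -1 0.242 -1.465
6 -1 -1.466 -0.551
7 -1 0.051 -1.375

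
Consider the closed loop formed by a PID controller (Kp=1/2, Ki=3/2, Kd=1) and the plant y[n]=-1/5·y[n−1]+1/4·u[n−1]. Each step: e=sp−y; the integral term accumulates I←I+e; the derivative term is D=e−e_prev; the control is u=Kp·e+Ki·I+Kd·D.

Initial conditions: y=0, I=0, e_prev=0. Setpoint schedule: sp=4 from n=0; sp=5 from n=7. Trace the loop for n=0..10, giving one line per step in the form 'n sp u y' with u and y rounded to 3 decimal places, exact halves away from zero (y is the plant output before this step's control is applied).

(exact arithmetic carried between steps; '≈' marks a value shown rounded to 6 d.p. or computed from one; I and e_prev carry over from the previous line; the table rounds u and y to 3 d.p., halves away from zero)
n=0: y=0, sp=4, e=sp−y=4; I=4, D=e−e_prev=4; u=1/2·4+3/2·4+1·4=12; next y=-1/5·0+1/4·12=3
n=1: y=3, sp=4, e=sp−y=1; I=5, D=e−e_prev=-3; u=1/2·1+3/2·5+1·(-3)=5; next y=-1/5·3+1/4·5=0.65
n=2: y=0.65, sp=4, e=sp−y=3.35; I=8.35, D=e−e_prev=2.35; u=1/2·3.35+3/2·8.35+1·2.35=16.55; next y=-1/5·0.65+1/4·16.55=4.0075
n=3: y=4.0075, sp=4, e=sp−y=-0.0075; I=8.3425, D=e−e_prev=-3.3575; u=1/2·(-0.0075)+3/2·8.3425+1·(-3.3575)=9.1525; next y=-1/5·4.0075+1/4·9.1525=1.486625
n=4: y=1.486625, sp=4, e=sp−y=2.513375; I=10.855875, D=e−e_prev=2.520875; u=1/2·2.513375+3/2·10.855875+1·2.520875=20.061375; next y=-1/5·1.486625+1/4·20.061375≈4.718019
n=5: y≈4.718019, sp=4, e=sp−y≈-0.718019; I≈10.137856, D=e−e_prev≈-3.231394; u=1/2·(-0.718019)+3/2·10.137856+1·(-3.231394)≈11.616381; next y=-1/5·4.718019+1/4·11.616381≈1.960492
n=6: y≈1.960492, sp=4, e=sp−y≈2.039508; I≈12.177365, D=e−e_prev≈2.757527; u=1/2·2.039508+3/2·12.177365+1·2.757527≈22.043328; next y=-1/5·1.960492+1/4·22.043328≈5.118734
n=7: y≈5.118734, sp=5, e=sp−y≈-0.118734; I≈12.058631, D=e−e_prev≈-2.158242; u=1/2·(-0.118734)+3/2·12.058631+1·(-2.158242)≈15.870337; next y=-1/5·5.118734+1/4·15.870337≈2.943838
n=8: y≈2.943838, sp=5, e=sp−y≈2.056162; I≈14.114793, D=e−e_prev≈2.174896; u=1/2·2.056162+3/2·14.114793+1·2.174896≈24.375168; next y=-1/5·2.943838+1/4·24.375168≈5.505024
n=9: y≈5.505024, sp=5, e=sp−y≈-0.505024; I≈13.609769, D=e−e_prev≈-2.561187; u=1/2·(-0.505024)+3/2·13.609769+1·(-2.561187)≈17.600954; next y=-1/5·5.505024+1/4·17.600954≈3.299234
n=10: y≈3.299234, sp=5, e=sp−y≈1.700766; I≈15.310535, D=e−e_prev≈2.205791; u=1/2·1.700766+3/2·15.310535+1·2.205791≈26.021977; next y=-1/5·3.299234+1/4·26.021977≈5.845647

0 4 12.000 0.000
1 4 5.000 3.000
2 4 16.550 0.650
3 4 9.153 4.008
4 4 20.061 1.487
5 4 11.616 4.718
6 4 22.043 1.960
7 5 15.870 5.119
8 5 24.375 2.944
9 5 17.601 5.505
10 5 26.022 3.299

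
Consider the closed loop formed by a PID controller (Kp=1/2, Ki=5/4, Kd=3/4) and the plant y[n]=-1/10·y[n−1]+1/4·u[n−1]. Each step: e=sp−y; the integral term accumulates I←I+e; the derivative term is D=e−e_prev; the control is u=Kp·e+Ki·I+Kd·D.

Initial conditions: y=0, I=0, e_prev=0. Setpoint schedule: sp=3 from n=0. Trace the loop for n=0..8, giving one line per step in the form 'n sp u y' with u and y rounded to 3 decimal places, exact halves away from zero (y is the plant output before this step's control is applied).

(exact arithmetic carried between steps; '≈' marks a value shown rounded to 6 d.p. or computed from one; I and e_prev carry over from the previous line; the table rounds u and y to 3 d.p., halves away from zero)
n=0: y=0, sp=3, e=sp−y=3; I=3, D=e−e_prev=3; u=1/2·3+5/4·3+3/4·3=7.5; next y=-1/10·0+1/4·7.5=1.875
n=1: y=1.875, sp=3, e=sp−y=1.125; I=4.125, D=e−e_prev=-1.875; u=1/2·1.125+5/4·4.125+3/4·(-1.875)=4.3125; next y=-1/10·1.875+1/4·4.3125=0.890625
n=2: y=0.890625, sp=3, e=sp−y=2.109375; I=6.234375, D=e−e_prev=0.984375; u=1/2·2.109375+5/4·6.234375+3/4·0.984375≈9.585938; next y=-1/10·0.890625+1/4·9.585938≈2.307422
n=3: y≈2.307422, sp=3, e=sp−y≈0.692578; I≈6.926953, D=e−e_prev≈-1.416797; u=1/2·0.692578+5/4·6.926953+3/4·(-1.416797)≈7.942383; next y=-1/10·2.307422+1/4·7.942383≈1.754854
n=4: y≈1.754854, sp=3, e=sp−y≈1.245146; I≈8.172100, D=e−e_prev≈0.552568; u=1/2·1.245146+5/4·8.172100+3/4·0.552568≈11.252124; next y=-1/10·1.754854+1/4·11.252124≈2.637546
n=5: y≈2.637546, sp=3, e=sp−y≈0.362454; I≈8.534554, D=e−e_prev≈-0.882692; u=1/2·0.362454+5/4·8.534554+3/4·(-0.882692)≈10.187401; next y=-1/10·2.637546+1/4·10.187401≈2.283096
n=6: y≈2.283096, sp=3, e=sp−y≈0.716904; I≈9.251458, D=e−e_prev≈0.354450; u=1/2·0.716904+5/4·9.251458+3/4·0.354450≈12.188613; next y=-1/10·2.283096+1/4·12.188613≈2.818844
n=7: y≈2.818844, sp=3, e=sp−y≈0.181156; I≈9.432615, D=e−e_prev≈-0.535748; u=1/2·0.181156+5/4·9.432615+3/4·(-0.535748)≈11.479536; next y=-1/10·2.818844+1/4·11.479536≈2.588000
n=8: y≈2.588000, sp=3, e=sp−y≈0.412000; I≈9.844615, D=e−e_prev≈0.230844; u=1/2·0.412000+5/4·9.844615+3/4·0.230844≈12.684902; next y=-1/10·2.588000+1/4·12.684902≈2.912426

0 3 7.500 0.000
1 3 4.313 1.875
2 3 9.586 0.891
3 3 7.942 2.307
4 3 11.252 1.755
5 3 10.187 2.638
6 3 12.189 2.283
7 3 11.480 2.819
8 3 12.685 2.588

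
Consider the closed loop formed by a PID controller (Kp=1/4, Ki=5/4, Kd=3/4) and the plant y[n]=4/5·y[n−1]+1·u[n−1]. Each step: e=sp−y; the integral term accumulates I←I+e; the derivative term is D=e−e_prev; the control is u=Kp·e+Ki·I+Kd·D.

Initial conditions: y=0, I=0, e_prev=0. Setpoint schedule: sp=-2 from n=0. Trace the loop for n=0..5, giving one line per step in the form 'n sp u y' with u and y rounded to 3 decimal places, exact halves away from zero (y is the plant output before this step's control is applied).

(exact arithmetic carried between steps; '≈' marks a value shown rounded to 6 d.p. or computed from one; I and e_prev carry over from the previous line; the table rounds u and y to 3 d.p., halves away from zero)
n=0: y=0, sp=-2, e=sp−y=-2; I=-2, D=e−e_prev=-2; u=1/4·(-2)+5/4·(-2)+3/4·(-2)=-4.5; next y=4/5·0+1·(-4.5)=-4.5
n=1: y=-4.5, sp=-2, e=sp−y=2.5; I=0.5, D=e−e_prev=4.5; u=1/4·2.5+5/4·0.5+3/4·4.5=4.625; next y=4/5·(-4.5)+1·4.625=1.025
n=2: y=1.025, sp=-2, e=sp−y=-3.025; I=-2.525, D=e−e_prev=-5.525; u=1/4·(-3.025)+5/4·(-2.525)+3/4·(-5.525)=-8.05625; next y=4/5·1.025+1·(-8.05625)=-7.23625
n=3: y=-7.23625, sp=-2, e=sp−y=5.23625; I=2.71125, D=e−e_prev=8.26125; u=1/4·5.23625+5/4·2.71125+3/4·8.26125≈10.894063; next y=4/5·(-7.23625)+1·10.894063≈5.105063
n=4: y≈5.105063, sp=-2, e=sp−y≈-7.105063; I≈-4.393813, D=e−e_prev≈-12.341313; u=1/4·(-7.105063)+5/4·(-4.393813)+3/4·(-12.341313)≈-16.524516; next y=4/5·5.105063+1·(-16.524516)≈-12.440466
n=5: y≈-12.440466, sp=-2, e=sp−y≈10.440466; I≈6.046653, D=e−e_prev≈17.545528; u=1/4·10.440466+5/4·6.046653+3/4·17.545528≈23.327579; next y=4/5·(-12.440466)+1·23.327579≈13.375206

0 -2 -4.500 0.000
1 -2 4.625 -4.500
2 -2 -8.056 1.025
3 -2 10.894 -7.236
4 -2 -16.525 5.105
5 -2 23.328 -12.440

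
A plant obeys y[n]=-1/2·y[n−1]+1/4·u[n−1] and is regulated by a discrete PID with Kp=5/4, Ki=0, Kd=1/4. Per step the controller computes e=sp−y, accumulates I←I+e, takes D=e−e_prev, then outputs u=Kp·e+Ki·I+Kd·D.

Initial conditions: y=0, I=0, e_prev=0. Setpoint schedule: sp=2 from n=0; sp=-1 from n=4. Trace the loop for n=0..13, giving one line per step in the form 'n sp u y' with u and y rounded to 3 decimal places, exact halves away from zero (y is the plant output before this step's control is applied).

0 2 3.000 0.000
1 2 1.375 0.750
2 2 2.734 -0.031
3 2 1.443 0.699
4 -1 -1.842 0.011
5 -1 -0.548 -0.466
6 -1 -1.511 0.096
7 -1 -0.587 -0.426
8 -1 -1.455 0.066
9 -1 -0.638 -0.397
10 -1 -1.407 0.039
11 -1 -0.683 -0.371
12 -1 -1.365 0.015
13 -1 -0.723 -0.349

(exact arithmetic carried between steps; '≈' marks a value shown rounded to 6 d.p. or computed from one; I and e_prev carry over from the previous line; the table rounds u and y to 3 d.p., halves away from zero)
n=0: y=0, sp=2, e=sp−y=2; I=2, D=e−e_prev=2; u=5/4·2+0·2+1/4·2=3; next y=-1/2·0+1/4·3=0.75
n=1: y=0.75, sp=2, e=sp−y=1.25; I=3.25, D=e−e_prev=-0.75; u=5/4·1.25+0·3.25+1/4·(-0.75)=1.375; next y=-1/2·0.75+1/4·1.375=-0.03125
n=2: y=-0.03125, sp=2, e=sp−y=2.03125; I=5.28125, D=e−e_prev=0.78125; u=5/4·2.03125+0·5.28125+1/4·0.78125=2.734375; next y=-1/2·(-0.03125)+1/4·2.734375≈0.699219
n=3: y≈0.699219, sp=2, e=sp−y≈1.300781; I≈6.582031, D=e−e_prev≈-0.730469; u=5/4·1.300781+0·6.582031+1/4·(-0.730469)≈1.443359; next y=-1/2·0.699219+1/4·1.443359≈0.011230
n=4: y≈0.011230, sp=-1, e=sp−y≈-1.011230; I≈5.570801, D=e−e_prev≈-2.312012; u=5/4·(-1.011230)+0·5.570801+1/4·(-2.312012)≈-1.842041; next y=-1/2·0.011230+1/4·(-1.842041)≈-0.466125
n=5: y≈-0.466125, sp=-1, e=sp−y≈-0.533875; I≈5.036926, D=e−e_prev≈0.477356; u=5/4·(-0.533875)+0·5.036926+1/4·0.477356≈-0.548004; next y=-1/2·(-0.466125)+1/4·(-0.548004)≈0.096062
n=6: y≈0.096062, sp=-1, e=sp−y≈-1.096062; I≈3.940865, D=e−e_prev≈-0.562187; u=5/4·(-1.096062)+0·3.940865+1/4·(-0.562187)≈-1.510624; next y=-1/2·0.096062+1/4·(-1.510624)≈-0.425687
n=7: y≈-0.425687, sp=-1, e=sp−y≈-0.574313; I≈3.366551, D=e−e_prev≈0.521749; u=5/4·(-0.574313)+0·3.366551+1/4·0.521749≈-0.587454; next y=-1/2·(-0.425687)+1/4·(-0.587454)≈0.065980
n=8: y≈0.065980, sp=-1, e=sp−y≈-1.065980; I≈2.300572, D=e−e_prev≈-0.491667; u=5/4·(-1.065980)+0·2.300572+1/4·(-0.491667)≈-1.455391; next y=-1/2·0.065980+1/4·(-1.455391)≈-0.396838
n=9: y≈-0.396838, sp=-1, e=sp−y≈-0.603162; I≈1.697409, D=e−e_prev≈0.462818; u=5/4·(-0.603162)+0·1.697409+1/4·0.462818≈-0.638248; next y=-1/2·(-0.396838)+1/4·(-0.638248)≈0.038857
n=10: y≈0.038857, sp=-1, e=sp−y≈-1.038857; I≈0.658553, D=e−e_prev≈-0.435695; u=5/4·(-1.038857)+0·0.658553+1/4·(-0.435695)≈-1.407495; next y=-1/2·0.038857+1/4·(-1.407495)≈-0.371302
n=11: y≈-0.371302, sp=-1, e=sp−y≈-0.628698; I≈0.029855, D=e−e_prev≈0.410159; u=5/4·(-0.628698)+0·0.029855+1/4·0.410159≈-0.683333; next y=-1/2·(-0.371302)+1/4·(-0.683333)≈0.014818
n=12: y≈0.014818, sp=-1, e=sp−y≈-1.014818; I≈-0.984963, D=e−e_prev≈-0.386120; u=5/4·(-1.014818)+0·(-0.984963)+1/4·(-0.386120)≈-1.365052; next y=-1/2·0.014818+1/4·(-1.365052)≈-0.348672
n=13: y≈-0.348672, sp=-1, e=sp−y≈-0.651328; I≈-1.636291, D=e−e_prev≈0.363490; u=5/4·(-0.651328)+0·(-1.636291)+1/4·0.363490≈-0.723288; next y=-1/2·(-0.348672)+1/4·(-0.723288)≈-0.006486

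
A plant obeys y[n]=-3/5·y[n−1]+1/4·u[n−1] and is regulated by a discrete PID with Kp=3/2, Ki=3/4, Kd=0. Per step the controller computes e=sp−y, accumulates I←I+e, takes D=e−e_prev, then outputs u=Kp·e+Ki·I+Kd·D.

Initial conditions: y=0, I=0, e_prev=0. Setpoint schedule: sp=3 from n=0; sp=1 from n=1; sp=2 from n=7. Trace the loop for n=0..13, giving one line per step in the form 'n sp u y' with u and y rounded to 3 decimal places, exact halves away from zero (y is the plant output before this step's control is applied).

0 3 6.750 0.000
1 1 0.703 1.688
2 1 5.867 -0.837
3 1 0.932 1.969
4 1 6.769 -0.948
5 1 1.009 2.261
6 1 7.636 -1.104
7 2 3.193 2.572
8 2 10.226 -0.745
9 2 3.851 3.003
10 2 11.744 -0.839
11 2 4.247 3.440
12 2 13.161 -1.002
13 2 4.402 3.891

(exact arithmetic carried between steps; '≈' marks a value shown rounded to 6 d.p. or computed from one; I and e_prev carry over from the previous line; the table rounds u and y to 3 d.p., halves away from zero)
n=0: y=0, sp=3, e=sp−y=3; I=3, D=e−e_prev=3; u=3/2·3+3/4·3+0·3=6.75; next y=-3/5·0+1/4·6.75=1.6875
n=1: y=1.6875, sp=1, e=sp−y=-0.6875; I=2.3125, D=e−e_prev=-3.6875; u=3/2·(-0.6875)+3/4·2.3125+0·(-3.6875)=0.703125; next y=-3/5·1.6875+1/4·0.703125≈-0.836719
n=2: y≈-0.836719, sp=1, e=sp−y≈1.836719; I≈4.149219, D=e−e_prev≈2.524219; u=3/2·1.836719+3/4·4.149219+0·2.524219≈5.866992; next y=-3/5·(-0.836719)+1/4·5.866992≈1.968779
n=3: y≈1.968779, sp=1, e=sp−y≈-0.968779; I≈3.180439, D=e−e_prev≈-2.805498; u=3/2·(-0.968779)+3/4·3.180439+0·(-2.805498)≈0.932161; next y=-3/5·1.968779+1/4·0.932161≈-0.948227
n=4: y≈-0.948227, sp=1, e=sp−y≈1.948227; I≈5.128667, D=e−e_prev≈2.917007; u=3/2·1.948227+3/4·5.128667+0·2.917007≈6.768841; next y=-3/5·(-0.948227)+1/4·6.768841≈2.261147
n=5: y≈2.261147, sp=1, e=sp−y≈-1.261147; I≈3.867520, D=e−e_prev≈-3.209374; u=3/2·(-1.261147)+3/4·3.867520+0·(-3.209374)≈1.008920; next y=-3/5·2.261147+1/4·1.008920≈-1.104458
n=6: y≈-1.104458, sp=1, e=sp−y≈2.104458; I≈5.971978, D=e−e_prev≈3.365605; u=3/2·2.104458+3/4·5.971978+0·3.365605≈7.635671; next y=-3/5·(-1.104458)+1/4·7.635671≈2.571593
n=7: y≈2.571593, sp=2, e=sp−y≈-0.571593; I≈5.400386, D=e−e_prev≈-2.676051; u=3/2·(-0.571593)+3/4·5.400386+0·(-2.676051)≈3.192900; next y=-3/5·2.571593+1/4·3.192900≈-0.744730
n=8: y≈-0.744730, sp=2, e=sp−y≈2.744730; I≈8.145116, D=e−e_prev≈3.316323; u=3/2·2.744730+3/4·8.145116+0·3.316323≈10.225933; next y=-3/5·(-0.744730)+1/4·10.225933≈3.003321
n=9: y≈3.003321, sp=2, e=sp−y≈-1.003321; I≈7.141795, D=e−e_prev≈-3.748052; u=3/2·(-1.003321)+3/4·7.141795+0·(-3.748052)≈3.851364; next y=-3/5·3.003321+1/4·3.851364≈-0.839152
n=10: y≈-0.839152, sp=2, e=sp−y≈2.839152; I≈9.980947, D=e−e_prev≈3.842473; u=3/2·2.839152+3/4·9.980947+0·3.842473≈11.744438; next y=-3/5·(-0.839152)+1/4·11.744438≈3.439601
n=11: y≈3.439601, sp=2, e=sp−y≈-1.439601; I≈8.541346, D=e−e_prev≈-4.278752; u=3/2·(-1.439601)+3/4·8.541346+0·(-4.278752)≈4.246609; next y=-3/5·3.439601+1/4·4.246609≈-1.002108
n=12: y≈-1.002108, sp=2, e=sp−y≈3.002108; I≈11.543454, D=e−e_prev≈4.441709; u=3/2·3.002108+3/4·11.543454+0·4.441709≈13.160753; next y=-3/5·(-1.002108)+1/4·13.160753≈3.891453
n=13: y≈3.891453, sp=2, e=sp−y≈-1.891453; I≈9.652001, D=e−e_prev≈-4.893561; u=3/2·(-1.891453)+3/4·9.652001+0·(-4.893561)≈4.401821; next y=-3/5·3.891453+1/4·4.401821≈-1.234417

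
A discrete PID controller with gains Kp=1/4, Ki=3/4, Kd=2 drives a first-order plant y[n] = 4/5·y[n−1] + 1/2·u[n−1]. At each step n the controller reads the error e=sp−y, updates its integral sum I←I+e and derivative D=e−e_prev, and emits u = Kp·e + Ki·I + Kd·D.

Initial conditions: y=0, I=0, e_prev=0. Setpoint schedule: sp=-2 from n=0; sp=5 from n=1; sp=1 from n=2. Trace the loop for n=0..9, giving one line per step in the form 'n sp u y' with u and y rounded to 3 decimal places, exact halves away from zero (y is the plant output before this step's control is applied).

(exact arithmetic carried between steps; '≈' marks a value shown rounded to 6 d.p. or computed from one; I and e_prev carry over from the previous line; the table rounds u and y to 3 d.p., halves away from zero)
n=0: y=0, sp=-2, e=sp−y=-2; I=-2, D=e−e_prev=-2; u=1/4·(-2)+3/4·(-2)+2·(-2)=-6; next y=4/5·0+1/2·(-6)=-3
n=1: y=-3, sp=5, e=sp−y=8; I=6, D=e−e_prev=10; u=1/4·8+3/4·6+2·10=26.5; next y=4/5·(-3)+1/2·26.5=10.85
n=2: y=10.85, sp=1, e=sp−y=-9.85; I=-3.85, D=e−e_prev=-17.85; u=1/4·(-9.85)+3/4·(-3.85)+2·(-17.85)=-41.05; next y=4/5·10.85+1/2·(-41.05)=-11.845
n=3: y=-11.845, sp=1, e=sp−y=12.845; I=8.995, D=e−e_prev=22.695; u=1/4·12.845+3/4·8.995+2·22.695=55.3475; next y=4/5·(-11.845)+1/2·55.3475=18.19775
n=4: y=18.19775, sp=1, e=sp−y=-17.19775; I=-8.20275, D=e−e_prev=-30.04275; u=1/4·(-17.19775)+3/4·(-8.20275)+2·(-30.04275)=-70.537; next y=4/5·18.19775+1/2·(-70.537)=-20.7103
n=5: y=-20.7103, sp=1, e=sp−y=21.7103; I=13.50755, D=e−e_prev=38.90805; u=1/4·21.7103+3/4·13.50755+2·38.90805≈93.374338; next y=4/5·(-20.7103)+1/2·93.374338≈30.118929
n=6: y≈30.118929, sp=1, e=sp−y≈-29.118929; I≈-15.611379, D=e−e_prev≈-50.829229; u=1/4·(-29.118929)+3/4·(-15.611379)+2·(-50.829229)≈-120.646724; next y=4/5·30.118929+1/2·(-120.646724)≈-36.228219
n=7: y≈-36.228219, sp=1, e=sp−y≈37.228219; I≈21.616840, D=e−e_prev≈66.347148; u=1/4·37.228219+3/4·21.616840+2·66.347148≈158.213980; next y=4/5·(-36.228219)+1/2·158.213980≈50.124415
n=8: y≈50.124415, sp=1, e=sp−y≈-49.124415; I≈-27.507575, D=e−e_prev≈-86.352634; u=1/4·(-49.124415)+3/4·(-27.507575)+2·(-86.352634)≈-205.617052; next y=4/5·50.124415+1/2·(-205.617052)≈-62.708994
n=9: y≈-62.708994, sp=1, e=sp−y≈63.708994; I≈36.201419, D=e−e_prev≈112.833409; u=1/4·63.708994+3/4·36.201419+2·112.833409≈268.745132; next y=4/5·(-62.708994)+1/2·268.745132≈84.205370

0 -2 -6.000 0.000
1 5 26.500 -3.000
2 1 -41.050 10.850
3 1 55.348 -11.845
4 1 -70.537 18.198
5 1 93.374 -20.710
6 1 -120.647 30.119
7 1 158.214 -36.228
8 1 -205.617 50.124
9 1 268.745 -62.709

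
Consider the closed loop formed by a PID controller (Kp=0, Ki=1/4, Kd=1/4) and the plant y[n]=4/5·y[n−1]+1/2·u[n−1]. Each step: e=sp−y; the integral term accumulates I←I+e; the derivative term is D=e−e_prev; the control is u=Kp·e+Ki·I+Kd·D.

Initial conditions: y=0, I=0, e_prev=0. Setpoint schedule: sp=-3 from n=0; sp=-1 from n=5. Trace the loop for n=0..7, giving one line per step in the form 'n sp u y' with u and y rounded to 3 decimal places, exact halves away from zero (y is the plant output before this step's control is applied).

(exact arithmetic carried between steps; '≈' marks a value shown rounded to 6 d.p. or computed from one; I and e_prev carry over from the previous line; the table rounds u and y to 3 d.p., halves away from zero)
n=0: y=0, sp=-3, e=sp−y=-3; I=-3, D=e−e_prev=-3; u=0·(-3)+1/4·(-3)+1/4·(-3)=-1.5; next y=4/5·0+1/2·(-1.5)=-0.75
n=1: y=-0.75, sp=-3, e=sp−y=-2.25; I=-5.25, D=e−e_prev=0.75; u=0·(-2.25)+1/4·(-5.25)+1/4·0.75=-1.125; next y=4/5·(-0.75)+1/2·(-1.125)=-1.1625
n=2: y=-1.1625, sp=-3, e=sp−y=-1.8375; I=-7.0875, D=e−e_prev=0.4125; u=0·(-1.8375)+1/4·(-7.0875)+1/4·0.4125=-1.66875; next y=4/5·(-1.1625)+1/2·(-1.66875)=-1.764375
n=3: y=-1.764375, sp=-3, e=sp−y=-1.235625; I=-8.323125, D=e−e_prev=0.601875; u=0·(-1.235625)+1/4·(-8.323125)+1/4·0.601875≈-1.930313; next y=4/5·(-1.764375)+1/2·(-1.930313)≈-2.376656
n=4: y≈-2.376656, sp=-3, e=sp−y≈-0.623344; I≈-8.946469, D=e−e_prev≈0.612281; u=0·(-0.623344)+1/4·(-8.946469)+1/4·0.612281≈-2.083547; next y=4/5·(-2.376656)+1/2·(-2.083547)≈-2.943098
n=5: y≈-2.943098, sp=-1, e=sp−y≈1.943098; I≈-7.003370, D=e−e_prev≈2.566442; u=0·1.943098+1/4·(-7.003370)+1/4·2.566442≈-1.109232; next y=4/5·(-2.943098)+1/2·(-1.109232)≈-2.909095
n=6: y≈-2.909095, sp=-1, e=sp−y≈1.909095; I≈-5.094276, D=e−e_prev≈-0.034004; u=0·1.909095+1/4·(-5.094276)+1/4·(-0.034004)≈-1.282070; next y=4/5·(-2.909095)+1/2·(-1.282070)≈-2.968311
n=7: y≈-2.968311, sp=-1, e=sp−y≈1.968311; I≈-3.125965, D=e−e_prev≈0.059216; u=0·1.968311+1/4·(-3.125965)+1/4·0.059216≈-0.766687; next y=4/5·(-2.968311)+1/2·(-0.766687)≈-2.757992

0 -3 -1.500 0.000
1 -3 -1.125 -0.750
2 -3 -1.669 -1.163
3 -3 -1.930 -1.764
4 -3 -2.084 -2.377
5 -1 -1.109 -2.943
6 -1 -1.282 -2.909
7 -1 -0.767 -2.968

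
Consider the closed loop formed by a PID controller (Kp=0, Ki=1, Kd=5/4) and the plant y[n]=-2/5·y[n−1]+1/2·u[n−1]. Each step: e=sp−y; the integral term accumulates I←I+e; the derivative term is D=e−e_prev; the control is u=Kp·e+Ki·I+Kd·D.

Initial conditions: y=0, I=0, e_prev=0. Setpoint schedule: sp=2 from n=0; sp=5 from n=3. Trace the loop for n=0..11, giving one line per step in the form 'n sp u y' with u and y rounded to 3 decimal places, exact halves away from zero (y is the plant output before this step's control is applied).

0 2 4.500 0.000
1 2 -1.063 2.250
2 2 9.783 -1.431
3 5 -0.152 5.464
4 5 21.635 -2.261
5 5 -12.223 11.722
6 5 49.210 -10.800
7 5 -52.525 28.925
8 5 123.412 -37.833
9 5 -175.214 76.839
10 5 335.445 -118.342
11 5 -535.344 215.059

(exact arithmetic carried between steps; '≈' marks a value shown rounded to 6 d.p. or computed from one; I and e_prev carry over from the previous line; the table rounds u and y to 3 d.p., halves away from zero)
n=0: y=0, sp=2, e=sp−y=2; I=2, D=e−e_prev=2; u=0·2+1·2+5/4·2=4.5; next y=-2/5·0+1/2·4.5=2.25
n=1: y=2.25, sp=2, e=sp−y=-0.25; I=1.75, D=e−e_prev=-2.25; u=0·(-0.25)+1·1.75+5/4·(-2.25)=-1.0625; next y=-2/5·2.25+1/2·(-1.0625)=-1.43125
n=2: y=-1.43125, sp=2, e=sp−y=3.43125; I=5.18125, D=e−e_prev=3.68125; u=0·3.43125+1·5.18125+5/4·3.68125≈9.782813; next y=-2/5·(-1.43125)+1/2·9.782813≈5.463906
n=3: y≈5.463906, sp=5, e=sp−y≈-0.463906; I≈4.717344, D=e−e_prev≈-3.895156; u=0·(-0.463906)+1·4.717344+5/4·(-3.895156)≈-0.151602; next y=-2/5·5.463906+1/2·(-0.151602)≈-2.261363
n=4: y≈-2.261363, sp=5, e=sp−y≈7.261363; I≈11.978707, D=e−e_prev≈7.725270; u=0·7.261363+1·11.978707+5/4·7.725270≈21.635294; next y=-2/5·(-2.261363)+1/2·21.635294≈11.722192
n=5: y≈11.722192, sp=5, e=sp−y≈-6.722192; I≈5.256515, D=e−e_prev≈-13.983556; u=0·(-6.722192)+1·5.256515+5/4·(-13.983556)≈-12.222930; next y=-2/5·11.722192+1/2·(-12.222930)≈-10.800342
n=6: y≈-10.800342, sp=5, e=sp−y≈15.800342; I≈21.056857, D=e−e_prev≈22.522534; u=0·15.800342+1·21.056857+5/4·22.522534≈49.210024; next y=-2/5·(-10.800342)+1/2·49.210024≈28.925149
n=7: y≈28.925149, sp=5, e=sp−y≈-23.925149; I≈-2.868292, D=e−e_prev≈-39.725491; u=0·(-23.925149)+1·(-2.868292)+5/4·(-39.725491)≈-52.525155; next y=-2/5·28.925149+1/2·(-52.525155)≈-37.832637
n=8: y≈-37.832637, sp=5, e=sp−y≈42.832637; I≈39.964345, D=e−e_prev≈66.757786; u=0·42.832637+1·39.964345+5/4·66.757786≈123.411577; next y=-2/5·(-37.832637)+1/2·123.411577≈76.838844
n=9: y≈76.838844, sp=5, e=sp−y≈-71.838844; I≈-31.874499, D=e−e_prev≈-114.671481; u=0·(-71.838844)+1·(-31.874499)+5/4·(-114.671481)≈-175.213850; next y=-2/5·76.838844+1/2·(-175.213850)≈-118.342462
n=10: y≈-118.342462, sp=5, e=sp−y≈123.342462; I≈91.467964, D=e−e_prev≈195.181306; u=0·123.342462+1·91.467964+5/4·195.181306≈335.444596; next y=-2/5·(-118.342462)+1/2·335.444596≈215.059283
n=11: y≈215.059283, sp=5, e=sp−y≈-210.059283; I≈-118.591319, D=e−e_prev≈-333.401745; u=0·(-210.059283)+1·(-118.591319)+5/4·(-333.401745)≈-535.343500; next y=-2/5·215.059283+1/2·(-535.343500)≈-353.695463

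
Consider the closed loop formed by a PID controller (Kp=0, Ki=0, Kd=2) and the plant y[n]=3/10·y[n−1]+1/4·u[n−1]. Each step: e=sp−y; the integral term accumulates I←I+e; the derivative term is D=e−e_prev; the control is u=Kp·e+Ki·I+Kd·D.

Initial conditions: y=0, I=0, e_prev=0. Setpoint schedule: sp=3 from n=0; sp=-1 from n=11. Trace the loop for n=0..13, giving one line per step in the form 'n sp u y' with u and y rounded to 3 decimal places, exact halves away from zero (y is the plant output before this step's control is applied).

(exact arithmetic carried between steps; '≈' marks a value shown rounded to 6 d.p. or computed from one; I and e_prev carry over from the previous line; the table rounds u and y to 3 d.p., halves away from zero)
n=0: y=0, sp=3, e=sp−y=3; I=3, D=e−e_prev=3; u=0·3+0·3+2·3=6; next y=3/10·0+1/4·6=1.5
n=1: y=1.5, sp=3, e=sp−y=1.5; I=4.5, D=e−e_prev=-1.5; u=0·1.5+0·4.5+2·(-1.5)=-3; next y=3/10·1.5+1/4·(-3)=-0.3
n=2: y=-0.3, sp=3, e=sp−y=3.3; I=7.8, D=e−e_prev=1.8; u=0·3.3+0·7.8+2·1.8=3.6; next y=3/10·(-0.3)+1/4·3.6=0.81
n=3: y=0.81, sp=3, e=sp−y=2.19; I=9.99, D=e−e_prev=-1.11; u=0·2.19+0·9.99+2·(-1.11)=-2.22; next y=3/10·0.81+1/4·(-2.22)=-0.312
n=4: y=-0.312, sp=3, e=sp−y=3.312; I=13.302, D=e−e_prev=1.122; u=0·3.312+0·13.302+2·1.122=2.244; next y=3/10·(-0.312)+1/4·2.244=0.4674
n=5: y=0.4674, sp=3, e=sp−y=2.5326; I=15.8346, D=e−e_prev=-0.7794; u=0·2.5326+0·15.8346+2·(-0.7794)=-1.5588; next y=3/10·0.4674+1/4·(-1.5588)=-0.24948
n=6: y=-0.24948, sp=3, e=sp−y=3.24948; I=19.08408, D=e−e_prev=0.71688; u=0·3.24948+0·19.08408+2·0.71688=1.43376; next y=3/10·(-0.24948)+1/4·1.43376=0.283596
n=7: y=0.283596, sp=3, e=sp−y=2.716404; I=21.800484, D=e−e_prev=-0.533076; u=0·2.716404+0·21.800484+2·(-0.533076)=-1.066152; next y=3/10·0.283596+1/4·(-1.066152)≈-0.181459
n=8: y≈-0.181459, sp=3, e=sp−y≈3.181459; I≈24.981943, D=e−e_prev≈0.465055; u=0·3.181459+0·24.981943+2·0.465055≈0.930110; next y=3/10·(-0.181459)+1/4·0.930110≈0.178090
n=9: y≈0.178090, sp=3, e=sp−y≈2.821910; I≈27.803853, D=e−e_prev≈-0.359549; u=0·2.821910+0·27.803853+2·(-0.359549)≈-0.719098; next y=3/10·0.178090+1/4·(-0.719098)≈-0.126348
n=10: y≈-0.126348, sp=3, e=sp−y≈3.126348; I≈30.930201, D=e−e_prev≈0.304437; u=0·3.126348+0·30.930201+2·0.304437≈0.608875; next y=3/10·(-0.126348)+1/4·0.608875≈0.114314
n=11: y≈0.114314, sp=-1, e=sp−y≈-1.114314; I≈29.815886, D=e−e_prev≈-4.240662; u=0·(-1.114314)+0·29.815886+2·(-4.240662)≈-8.481324; next y=3/10·0.114314+1/4·(-8.481324)≈-2.086037
n=12: y≈-2.086037, sp=-1, e=sp−y≈1.086037; I≈30.901923, D=e−e_prev≈2.200351; u=0·1.086037+0·30.901923+2·2.200351≈4.400702; next y=3/10·(-2.086037)+1/4·4.400702≈0.474365
n=13: y≈0.474365, sp=-1, e=sp−y≈-1.474365; I≈29.427559, D=e−e_prev≈-2.560401; u=0·(-1.474365)+0·29.427559+2·(-2.560401)≈-5.120802; next y=3/10·0.474365+1/4·(-5.120802)≈-1.137891

0 3 6.000 0.000
1 3 -3.000 1.500
2 3 3.600 -0.300
3 3 -2.220 0.810
4 3 2.244 -0.312
5 3 -1.559 0.467
6 3 1.434 -0.249
7 3 -1.066 0.284
8 3 0.930 -0.181
9 3 -0.719 0.178
10 3 0.609 -0.126
11 -1 -8.481 0.114
12 -1 4.401 -2.086
13 -1 -5.121 0.474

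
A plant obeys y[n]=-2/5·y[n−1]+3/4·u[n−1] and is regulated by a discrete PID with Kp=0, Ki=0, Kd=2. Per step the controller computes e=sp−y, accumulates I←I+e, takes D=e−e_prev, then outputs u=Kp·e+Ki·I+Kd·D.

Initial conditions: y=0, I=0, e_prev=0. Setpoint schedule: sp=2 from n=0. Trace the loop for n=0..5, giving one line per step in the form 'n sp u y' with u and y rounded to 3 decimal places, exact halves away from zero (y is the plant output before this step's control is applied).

(exact arithmetic carried between steps; '≈' marks a value shown rounded to 6 d.p. or computed from one; I and e_prev carry over from the previous line; the table rounds u and y to 3 d.p., halves away from zero)
n=0: y=0, sp=2, e=sp−y=2; I=2, D=e−e_prev=2; u=0·2+0·2+2·2=4; next y=-2/5·0+3/4·4=3
n=1: y=3, sp=2, e=sp−y=-1; I=1, D=e−e_prev=-3; u=0·(-1)+0·1+2·(-3)=-6; next y=-2/5·3+3/4·(-6)=-5.7
n=2: y=-5.7, sp=2, e=sp−y=7.7; I=8.7, D=e−e_prev=8.7; u=0·7.7+0·8.7+2·8.7=17.4; next y=-2/5·(-5.7)+3/4·17.4=15.33
n=3: y=15.33, sp=2, e=sp−y=-13.33; I=-4.63, D=e−e_prev=-21.03; u=0·(-13.33)+0·(-4.63)+2·(-21.03)=-42.06; next y=-2/5·15.33+3/4·(-42.06)=-37.677
n=4: y=-37.677, sp=2, e=sp−y=39.677; I=35.047, D=e−e_prev=53.007; u=0·39.677+0·35.047+2·53.007=106.014; next y=-2/5·(-37.677)+3/4·106.014=94.5813
n=5: y=94.5813, sp=2, e=sp−y=-92.5813; I=-57.5343, D=e−e_prev=-132.2583; u=0·(-92.5813)+0·(-57.5343)+2·(-132.2583)=-264.5166; next y=-2/5·94.5813+3/4·(-264.5166)=-236.21997

0 2 4.000 0.000
1 2 -6.000 3.000
2 2 17.400 -5.700
3 2 -42.060 15.330
4 2 106.014 -37.677
5 2 -264.517 94.581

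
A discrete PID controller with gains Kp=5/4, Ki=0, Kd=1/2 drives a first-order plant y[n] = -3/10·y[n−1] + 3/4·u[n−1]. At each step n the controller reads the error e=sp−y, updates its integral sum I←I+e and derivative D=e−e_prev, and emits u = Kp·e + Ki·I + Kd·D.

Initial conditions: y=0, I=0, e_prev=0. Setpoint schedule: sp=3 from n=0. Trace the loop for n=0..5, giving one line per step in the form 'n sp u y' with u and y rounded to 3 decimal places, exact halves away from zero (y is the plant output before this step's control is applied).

0 3 5.250 0.000
1 3 -3.141 3.938
2 3 11.908 -3.537
3 3 -15.504 9.992
4 3 34.341 -14.626
5 3 -56.315 30.144

(exact arithmetic carried between steps; '≈' marks a value shown rounded to 6 d.p. or computed from one; I and e_prev carry over from the previous line; the table rounds u and y to 3 d.p., halves away from zero)
n=0: y=0, sp=3, e=sp−y=3; I=3, D=e−e_prev=3; u=5/4·3+0·3+1/2·3=5.25; next y=-3/10·0+3/4·5.25=3.9375
n=1: y=3.9375, sp=3, e=sp−y=-0.9375; I=2.0625, D=e−e_prev=-3.9375; u=5/4·(-0.9375)+0·2.0625+1/2·(-3.9375)=-3.140625; next y=-3/10·3.9375+3/4·(-3.140625)≈-3.536719
n=2: y≈-3.536719, sp=3, e=sp−y≈6.536719; I≈8.599219, D=e−e_prev≈7.474219; u=5/4·6.536719+0·8.599219+1/2·7.474219≈11.908008; next y=-3/10·(-3.536719)+3/4·11.908008≈9.992021
n=3: y≈9.992021, sp=3, e=sp−y≈-6.992021; I≈1.607197, D=e−e_prev≈-13.528740; u=5/4·(-6.992021)+0·1.607197+1/2·(-13.528740)≈-15.504397; next y=-3/10·9.992021+3/4·(-15.504397)≈-14.625904
n=4: y≈-14.625904, sp=3, e=sp−y≈17.625904; I≈19.233101, D=e−e_prev≈24.617926; u=5/4·17.625904+0·19.233101+1/2·24.617926≈34.341343; next y=-3/10·(-14.625904)+3/4·34.341343≈30.143779
n=5: y≈30.143779, sp=3, e=sp−y≈-27.143779; I≈-7.910677, D=e−e_prev≈-44.769683; u=5/4·(-27.143779)+0·(-7.910677)+1/2·(-44.769683)≈-56.314565; next y=-3/10·30.143779+3/4·(-56.314565)≈-51.279057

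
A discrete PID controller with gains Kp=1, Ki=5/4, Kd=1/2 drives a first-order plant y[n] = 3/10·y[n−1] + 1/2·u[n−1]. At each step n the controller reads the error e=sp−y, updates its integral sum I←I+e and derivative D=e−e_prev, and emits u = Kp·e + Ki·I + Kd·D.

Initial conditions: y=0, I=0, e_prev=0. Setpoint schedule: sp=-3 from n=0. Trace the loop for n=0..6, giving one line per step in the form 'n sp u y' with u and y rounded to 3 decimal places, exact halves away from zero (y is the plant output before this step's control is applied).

(exact arithmetic carried between steps; '≈' marks a value shown rounded to 6 d.p. or computed from one; I and e_prev carry over from the previous line; the table rounds u and y to 3 d.p., halves away from zero)
n=0: y=0, sp=-3, e=sp−y=-3; I=-3, D=e−e_prev=-3; u=1·(-3)+5/4·(-3)+1/2·(-3)=-8.25; next y=3/10·0+1/2·(-8.25)=-4.125
n=1: y=-4.125, sp=-3, e=sp−y=1.125; I=-1.875, D=e−e_prev=4.125; u=1·1.125+5/4·(-1.875)+1/2·4.125=0.84375; next y=3/10·(-4.125)+1/2·0.84375=-0.815625
n=2: y=-0.815625, sp=-3, e=sp−y=-2.184375; I=-4.059375, D=e−e_prev=-3.309375; u=1·(-2.184375)+5/4·(-4.059375)+1/2·(-3.309375)≈-8.913281; next y=3/10·(-0.815625)+1/2·(-8.913281)≈-4.701328
n=3: y≈-4.701328, sp=-3, e=sp−y≈1.701328; I≈-2.358047, D=e−e_prev≈3.885703; u=1·1.701328+5/4·(-2.358047)+1/2·3.885703≈0.696621; next y=3/10·(-4.701328)+1/2·0.696621≈-1.062088
n=4: y≈-1.062088, sp=-3, e=sp−y≈-1.937912; I≈-4.295959, D=e−e_prev≈-3.639240; u=1·(-1.937912)+5/4·(-4.295959)+1/2·(-3.639240)≈-9.127481; next y=3/10·(-1.062088)+1/2·(-9.127481)≈-4.882367
n=5: y≈-4.882367, sp=-3, e=sp−y≈1.882367; I≈-2.413592, D=e−e_prev≈3.820279; u=1·1.882367+5/4·(-2.413592)+1/2·3.820279≈0.775516; next y=3/10·(-4.882367)+1/2·0.775516≈-1.076952
n=6: y≈-1.076952, sp=-3, e=sp−y≈-1.923048; I≈-4.336640, D=e−e_prev≈-3.805415; u=1·(-1.923048)+5/4·(-4.336640)+1/2·(-3.805415)≈-9.246556; next y=3/10·(-1.076952)+1/2·(-9.246556)≈-4.946363

0 -3 -8.250 0.000
1 -3 0.844 -4.125
2 -3 -8.913 -0.816
3 -3 0.697 -4.701
4 -3 -9.127 -1.062
5 -3 0.776 -4.882
6 -3 -9.247 -1.077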